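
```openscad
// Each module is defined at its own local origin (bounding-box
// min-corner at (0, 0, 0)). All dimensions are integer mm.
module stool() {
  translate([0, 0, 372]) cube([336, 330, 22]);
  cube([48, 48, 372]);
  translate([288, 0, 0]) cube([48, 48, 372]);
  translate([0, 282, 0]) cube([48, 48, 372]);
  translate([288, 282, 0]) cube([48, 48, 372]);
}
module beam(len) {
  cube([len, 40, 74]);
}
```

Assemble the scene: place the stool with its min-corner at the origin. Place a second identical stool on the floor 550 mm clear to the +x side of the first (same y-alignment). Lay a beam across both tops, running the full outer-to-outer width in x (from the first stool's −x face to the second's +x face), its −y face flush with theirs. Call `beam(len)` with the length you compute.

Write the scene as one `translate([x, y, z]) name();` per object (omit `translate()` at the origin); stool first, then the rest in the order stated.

stool();
translate([886, 0, 0]) stool();
translate([0, 0, 394]) beam(1222);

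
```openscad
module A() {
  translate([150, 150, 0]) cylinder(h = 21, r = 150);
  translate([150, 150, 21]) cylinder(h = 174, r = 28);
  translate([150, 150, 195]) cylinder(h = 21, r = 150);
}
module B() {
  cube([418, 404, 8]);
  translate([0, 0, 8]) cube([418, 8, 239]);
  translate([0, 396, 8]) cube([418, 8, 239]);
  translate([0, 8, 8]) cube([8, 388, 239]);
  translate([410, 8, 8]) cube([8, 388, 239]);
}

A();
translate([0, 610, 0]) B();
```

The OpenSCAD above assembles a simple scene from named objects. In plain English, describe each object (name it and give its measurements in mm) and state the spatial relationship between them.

A is a spool: two coaxial disc flanges of radius 150 mm and thickness 21 mm, joined by a core cylinder of radius 28 mm and height 174 mm. The lower flange rests on z = 0 and the three cylinders share a vertical axis.

B is an open-topped rectangular box: outside dimensions 418×404×247 mm, with a uniform wall and base thickness of 8 mm. The base is a full 418×404 slab on the floor; four walls sit on top of the base. The front and back walls (the −y and +y sides) span the full width; the two side walls fit between them.

The open box is on the floor beside the spool on its +y side.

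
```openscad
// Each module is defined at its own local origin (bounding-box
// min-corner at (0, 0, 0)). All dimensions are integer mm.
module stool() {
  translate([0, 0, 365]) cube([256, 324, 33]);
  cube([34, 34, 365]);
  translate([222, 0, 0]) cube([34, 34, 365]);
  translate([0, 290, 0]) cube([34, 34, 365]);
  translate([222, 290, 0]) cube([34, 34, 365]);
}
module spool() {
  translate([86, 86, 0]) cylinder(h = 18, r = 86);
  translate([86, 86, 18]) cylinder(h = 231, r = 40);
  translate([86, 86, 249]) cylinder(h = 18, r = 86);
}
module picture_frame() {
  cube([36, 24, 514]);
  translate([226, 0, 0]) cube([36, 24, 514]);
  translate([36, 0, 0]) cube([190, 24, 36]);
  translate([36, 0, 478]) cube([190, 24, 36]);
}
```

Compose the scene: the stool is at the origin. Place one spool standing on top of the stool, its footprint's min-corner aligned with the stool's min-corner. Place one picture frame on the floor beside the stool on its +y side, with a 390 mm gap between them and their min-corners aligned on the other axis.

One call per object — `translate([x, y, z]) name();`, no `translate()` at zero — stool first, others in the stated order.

stool();
translate([0, 0, 398]) spool();
translate([0, 714, 0]) picture_frame();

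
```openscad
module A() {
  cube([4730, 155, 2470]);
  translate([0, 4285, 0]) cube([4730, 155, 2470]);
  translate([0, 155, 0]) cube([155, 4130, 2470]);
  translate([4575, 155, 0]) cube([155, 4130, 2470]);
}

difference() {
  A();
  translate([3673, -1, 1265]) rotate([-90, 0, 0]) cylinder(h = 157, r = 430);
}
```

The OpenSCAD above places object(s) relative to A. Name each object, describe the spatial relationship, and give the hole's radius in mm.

A is a house frame. The house frame has a circular hole through its front wall. The hole's radius is 430 mm.

The subtracted cylinder has r = 430 mm.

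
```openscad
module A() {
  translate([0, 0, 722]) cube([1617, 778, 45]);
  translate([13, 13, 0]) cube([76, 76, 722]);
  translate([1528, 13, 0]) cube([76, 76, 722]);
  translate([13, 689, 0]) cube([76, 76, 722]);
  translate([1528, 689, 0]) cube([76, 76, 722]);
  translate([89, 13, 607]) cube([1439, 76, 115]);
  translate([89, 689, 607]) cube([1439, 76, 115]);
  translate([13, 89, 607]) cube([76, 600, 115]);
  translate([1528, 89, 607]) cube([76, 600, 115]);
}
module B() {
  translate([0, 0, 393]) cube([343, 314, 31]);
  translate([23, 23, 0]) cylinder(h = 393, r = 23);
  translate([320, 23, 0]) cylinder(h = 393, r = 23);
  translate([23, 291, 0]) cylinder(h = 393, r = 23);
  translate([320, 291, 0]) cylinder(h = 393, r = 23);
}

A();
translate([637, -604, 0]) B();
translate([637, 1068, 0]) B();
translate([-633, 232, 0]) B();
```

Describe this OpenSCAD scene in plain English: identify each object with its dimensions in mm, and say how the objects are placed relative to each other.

A is a table: top 1617 mm (x) × 778 mm (y), 45 mm thick, upper face at z = 767 mm, on four 76×76 mm square legs, each inset 13 mm from the nearest pair of top edges, running from z = 0 to the bottom of the top. Four apron rails, 76 mm thick and 115 mm tall, run between adjacent legs with their top edges flush with the underside of the top and their outer faces flush with the legs' outer faces.

B is a four-legged stool. The seat is 343×314 mm, 31 mm thick, top at z = 424 mm. It stands on four round legs, each 46 mm in diameter, from z = 0 to the seat underside, each leg's axis is inset half a diameter from the nearest pair of seat edges (so the leg's bounding box is flush with the corner).

Three stools sit around the table at the −y, +y, −x sides.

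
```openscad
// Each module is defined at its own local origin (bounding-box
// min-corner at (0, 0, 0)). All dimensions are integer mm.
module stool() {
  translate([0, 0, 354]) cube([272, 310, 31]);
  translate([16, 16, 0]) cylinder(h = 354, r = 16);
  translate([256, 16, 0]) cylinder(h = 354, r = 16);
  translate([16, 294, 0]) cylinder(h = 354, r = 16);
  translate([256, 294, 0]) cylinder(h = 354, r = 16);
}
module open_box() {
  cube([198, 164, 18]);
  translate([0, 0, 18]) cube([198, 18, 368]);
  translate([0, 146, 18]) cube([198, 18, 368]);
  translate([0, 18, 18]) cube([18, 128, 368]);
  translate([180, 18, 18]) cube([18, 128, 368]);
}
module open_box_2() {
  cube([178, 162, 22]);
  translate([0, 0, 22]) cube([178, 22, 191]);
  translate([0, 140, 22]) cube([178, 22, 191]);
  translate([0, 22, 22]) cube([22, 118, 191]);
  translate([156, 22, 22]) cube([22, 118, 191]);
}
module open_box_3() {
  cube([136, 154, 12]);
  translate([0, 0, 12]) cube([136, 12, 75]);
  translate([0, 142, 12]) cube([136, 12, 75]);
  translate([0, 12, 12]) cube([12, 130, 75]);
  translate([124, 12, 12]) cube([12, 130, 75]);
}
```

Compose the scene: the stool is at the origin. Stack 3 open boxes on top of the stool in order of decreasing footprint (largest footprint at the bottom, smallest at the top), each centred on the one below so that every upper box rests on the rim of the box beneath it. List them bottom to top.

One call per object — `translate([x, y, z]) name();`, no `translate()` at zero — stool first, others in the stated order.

stool();
translate([37, 73, 385]) open_box();
translate([47, 74, 771]) open_box_2();
translate([68, 78, 984]) open_box_3();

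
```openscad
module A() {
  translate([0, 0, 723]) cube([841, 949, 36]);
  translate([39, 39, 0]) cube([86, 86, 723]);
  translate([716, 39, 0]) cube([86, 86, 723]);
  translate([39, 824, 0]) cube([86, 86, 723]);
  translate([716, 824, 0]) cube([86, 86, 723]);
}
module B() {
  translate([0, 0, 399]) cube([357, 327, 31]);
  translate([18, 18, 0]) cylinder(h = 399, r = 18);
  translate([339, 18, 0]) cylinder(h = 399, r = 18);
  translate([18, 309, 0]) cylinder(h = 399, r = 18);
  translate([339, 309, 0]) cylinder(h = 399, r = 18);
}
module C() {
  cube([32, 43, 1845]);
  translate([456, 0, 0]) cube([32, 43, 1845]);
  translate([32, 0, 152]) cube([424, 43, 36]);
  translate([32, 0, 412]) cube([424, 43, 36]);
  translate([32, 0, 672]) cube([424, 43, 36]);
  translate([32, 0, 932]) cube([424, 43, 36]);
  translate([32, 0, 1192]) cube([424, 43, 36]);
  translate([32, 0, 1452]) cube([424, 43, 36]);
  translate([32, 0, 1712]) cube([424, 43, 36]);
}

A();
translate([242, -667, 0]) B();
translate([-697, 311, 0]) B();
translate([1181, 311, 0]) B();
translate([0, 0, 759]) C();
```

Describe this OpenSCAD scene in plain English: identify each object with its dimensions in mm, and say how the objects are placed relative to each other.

A is a table with a 841×949 mm rectangular top, 36 mm thick, top surface at z = 759 mm, supported by four 86×86 mm square legs, each inset 39 mm from the nearest pair of top edges, running from the floor.

B is a four-legged stool. The seat is a 357×327×31 mm slab whose top surface is at z = 430 mm; four round legs, each 36 mm in diameter, run from the floor (z = 0) to the underside of the seat, each leg's axis is inset half a diameter from the nearest pair of seat edges (so the leg's bounding box is flush with the corner).

C is a wooden ladder with two side rails of 32×43 mm section and 1845 mm height, set 488 mm apart overall. Between them run 7 rectangular rungs (43 mm deep, 36 mm thick), front faces flush with the rails' −y face. The bottom of the first rung is 152 mm above the floor and each subsequent rung is 260 mm higher than the one below.

Three stools sit around the table at the −y, −x, +x sides. The ladder is on top of the table.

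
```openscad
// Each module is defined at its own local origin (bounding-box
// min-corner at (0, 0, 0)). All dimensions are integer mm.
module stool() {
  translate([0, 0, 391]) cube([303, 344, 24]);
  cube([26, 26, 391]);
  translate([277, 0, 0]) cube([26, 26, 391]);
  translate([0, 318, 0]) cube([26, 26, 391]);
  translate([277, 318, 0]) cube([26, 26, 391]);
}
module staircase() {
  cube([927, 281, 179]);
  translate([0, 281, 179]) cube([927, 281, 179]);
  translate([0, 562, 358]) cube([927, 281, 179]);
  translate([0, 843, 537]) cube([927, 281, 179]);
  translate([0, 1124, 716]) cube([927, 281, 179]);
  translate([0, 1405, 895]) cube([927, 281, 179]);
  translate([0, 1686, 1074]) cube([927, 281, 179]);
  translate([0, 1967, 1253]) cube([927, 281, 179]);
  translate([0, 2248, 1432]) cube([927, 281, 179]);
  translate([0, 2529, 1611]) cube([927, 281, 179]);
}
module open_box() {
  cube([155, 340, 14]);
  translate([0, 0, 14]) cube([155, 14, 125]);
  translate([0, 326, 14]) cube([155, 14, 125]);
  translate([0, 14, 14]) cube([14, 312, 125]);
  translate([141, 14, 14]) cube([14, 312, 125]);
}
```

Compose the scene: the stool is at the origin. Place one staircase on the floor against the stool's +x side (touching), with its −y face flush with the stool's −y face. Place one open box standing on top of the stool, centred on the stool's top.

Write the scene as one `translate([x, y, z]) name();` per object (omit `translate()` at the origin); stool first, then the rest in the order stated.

stool();
translate([303, 0, 0]) staircase();
translate([74, 2, 415]) open_box();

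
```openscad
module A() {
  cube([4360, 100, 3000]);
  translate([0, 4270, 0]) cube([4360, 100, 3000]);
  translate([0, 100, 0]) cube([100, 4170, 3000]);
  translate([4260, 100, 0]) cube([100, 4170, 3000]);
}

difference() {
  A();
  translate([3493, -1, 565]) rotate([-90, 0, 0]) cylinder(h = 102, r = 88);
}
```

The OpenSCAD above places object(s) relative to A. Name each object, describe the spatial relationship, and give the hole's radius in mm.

The subtracted cylinder has r = 88 mm.

A is a house frame. The house frame has a circular hole through its front wall. The hole's radius is 88 mm.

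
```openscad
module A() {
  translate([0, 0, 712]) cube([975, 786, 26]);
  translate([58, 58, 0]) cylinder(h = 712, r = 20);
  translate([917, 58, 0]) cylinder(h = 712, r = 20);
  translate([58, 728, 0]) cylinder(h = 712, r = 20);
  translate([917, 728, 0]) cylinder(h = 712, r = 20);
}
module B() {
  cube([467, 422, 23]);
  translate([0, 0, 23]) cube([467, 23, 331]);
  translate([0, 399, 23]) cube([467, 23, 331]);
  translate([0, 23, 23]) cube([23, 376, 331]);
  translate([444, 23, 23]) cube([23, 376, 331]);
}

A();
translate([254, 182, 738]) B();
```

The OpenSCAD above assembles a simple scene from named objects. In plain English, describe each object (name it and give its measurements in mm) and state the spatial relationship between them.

A is a rectangular dining table. The top is 975×786×26 mm with its upper surface at z = 738 mm. It stands on four round legs of 40 mm diameter, each leg's bounding box inset 38 mm from the nearest pair of top edges, running from the floor to the underside of the top.

B is an open-topped rectangular box: outside dimensions 467×422×354 mm, with a uniform wall and base thickness of 23 mm. The base is a full 467×422 slab on the floor; four walls sit on top of the base. The front and back walls (the −y and +y sides) span the full width; the two side walls fit between them.

The open box is on top of the table, centred.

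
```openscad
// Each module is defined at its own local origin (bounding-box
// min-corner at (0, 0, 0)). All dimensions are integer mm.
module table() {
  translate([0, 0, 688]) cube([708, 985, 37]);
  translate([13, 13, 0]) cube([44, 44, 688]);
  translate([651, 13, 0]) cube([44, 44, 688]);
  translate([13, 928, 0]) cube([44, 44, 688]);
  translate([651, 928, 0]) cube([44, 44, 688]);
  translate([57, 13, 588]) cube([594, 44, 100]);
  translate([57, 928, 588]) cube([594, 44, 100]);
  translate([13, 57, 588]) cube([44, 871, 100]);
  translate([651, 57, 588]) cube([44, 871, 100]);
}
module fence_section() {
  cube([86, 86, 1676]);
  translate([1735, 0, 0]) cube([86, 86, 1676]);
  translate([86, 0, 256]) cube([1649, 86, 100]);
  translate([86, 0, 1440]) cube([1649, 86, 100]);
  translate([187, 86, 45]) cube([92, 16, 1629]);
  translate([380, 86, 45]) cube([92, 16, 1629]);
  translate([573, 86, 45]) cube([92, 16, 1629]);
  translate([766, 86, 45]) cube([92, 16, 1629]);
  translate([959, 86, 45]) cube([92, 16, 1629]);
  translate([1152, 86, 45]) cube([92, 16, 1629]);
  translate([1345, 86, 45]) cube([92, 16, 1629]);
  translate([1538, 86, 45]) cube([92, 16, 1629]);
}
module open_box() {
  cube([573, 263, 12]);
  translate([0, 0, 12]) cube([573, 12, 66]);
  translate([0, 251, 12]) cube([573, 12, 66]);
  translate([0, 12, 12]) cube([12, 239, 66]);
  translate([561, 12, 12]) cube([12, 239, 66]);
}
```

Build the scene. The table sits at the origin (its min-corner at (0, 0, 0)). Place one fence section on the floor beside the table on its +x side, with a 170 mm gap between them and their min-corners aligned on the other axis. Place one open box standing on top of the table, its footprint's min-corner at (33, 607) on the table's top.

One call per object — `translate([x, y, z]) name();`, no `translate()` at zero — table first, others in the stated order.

table();
translate([878, 0, 0]) fence_section();
translate([33, 607, 725]) open_box();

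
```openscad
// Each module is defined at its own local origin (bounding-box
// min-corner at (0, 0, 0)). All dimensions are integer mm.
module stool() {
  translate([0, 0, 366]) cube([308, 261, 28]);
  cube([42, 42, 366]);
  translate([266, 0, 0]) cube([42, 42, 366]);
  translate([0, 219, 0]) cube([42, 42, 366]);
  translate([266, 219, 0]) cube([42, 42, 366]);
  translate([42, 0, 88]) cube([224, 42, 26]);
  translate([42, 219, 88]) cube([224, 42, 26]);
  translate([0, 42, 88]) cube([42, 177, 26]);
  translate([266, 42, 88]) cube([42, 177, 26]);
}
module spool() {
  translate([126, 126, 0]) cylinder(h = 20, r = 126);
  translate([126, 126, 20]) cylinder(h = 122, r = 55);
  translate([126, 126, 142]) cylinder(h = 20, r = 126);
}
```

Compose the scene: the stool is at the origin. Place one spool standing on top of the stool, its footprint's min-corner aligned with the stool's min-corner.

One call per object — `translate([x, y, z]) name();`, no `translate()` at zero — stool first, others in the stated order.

stool();
translate([0, 0, 394]) spool();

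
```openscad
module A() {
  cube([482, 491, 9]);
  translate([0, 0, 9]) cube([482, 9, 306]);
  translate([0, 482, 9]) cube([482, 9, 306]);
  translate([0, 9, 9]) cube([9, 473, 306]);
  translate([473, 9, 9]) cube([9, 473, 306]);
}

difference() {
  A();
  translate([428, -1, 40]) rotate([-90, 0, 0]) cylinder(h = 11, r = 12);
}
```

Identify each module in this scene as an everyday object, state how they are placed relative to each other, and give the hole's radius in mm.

A is an open box. The open box has a circular hole through its front wall. The hole's radius is 12 mm.

The subtracted cylinder has r = 12 mm.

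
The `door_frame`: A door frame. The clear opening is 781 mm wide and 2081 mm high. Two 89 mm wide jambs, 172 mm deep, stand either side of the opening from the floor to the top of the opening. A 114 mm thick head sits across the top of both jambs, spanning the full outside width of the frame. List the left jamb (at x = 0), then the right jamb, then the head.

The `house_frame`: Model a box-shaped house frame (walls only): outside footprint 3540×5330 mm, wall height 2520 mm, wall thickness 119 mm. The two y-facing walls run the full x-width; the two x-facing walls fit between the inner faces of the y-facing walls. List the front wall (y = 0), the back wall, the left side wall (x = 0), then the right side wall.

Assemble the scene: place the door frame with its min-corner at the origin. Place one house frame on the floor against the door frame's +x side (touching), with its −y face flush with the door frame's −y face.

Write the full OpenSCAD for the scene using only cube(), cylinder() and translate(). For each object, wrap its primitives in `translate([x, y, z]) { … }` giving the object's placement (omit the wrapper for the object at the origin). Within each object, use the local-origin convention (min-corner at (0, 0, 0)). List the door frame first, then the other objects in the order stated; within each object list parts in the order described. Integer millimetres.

cube([89, 172, 2081]);
translate([870, 0, 0]) cube([89, 172, 2081]);
translate([0, 0, 2081]) cube([959, 172, 114]);
translate([959, 0, 0]) {
  cube([3540, 119, 2520]);
  translate([0, 5211, 0]) cube([3540, 119, 2520]);
  translate([0, 119, 0]) cube([119, 5092, 2520]);
  translate([3421, 119, 0]) cube([119, 5092, 2520]);
}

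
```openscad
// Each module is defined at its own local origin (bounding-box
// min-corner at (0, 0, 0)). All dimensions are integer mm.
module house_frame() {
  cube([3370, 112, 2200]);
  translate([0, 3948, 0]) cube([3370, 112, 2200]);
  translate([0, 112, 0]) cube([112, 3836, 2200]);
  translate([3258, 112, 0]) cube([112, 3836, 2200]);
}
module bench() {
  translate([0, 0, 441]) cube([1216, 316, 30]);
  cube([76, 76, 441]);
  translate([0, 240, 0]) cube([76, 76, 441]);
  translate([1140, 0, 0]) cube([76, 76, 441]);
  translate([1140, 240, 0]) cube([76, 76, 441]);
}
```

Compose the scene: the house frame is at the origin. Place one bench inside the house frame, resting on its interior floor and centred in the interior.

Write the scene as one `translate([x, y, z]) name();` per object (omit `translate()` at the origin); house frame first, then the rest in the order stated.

house_frame();
translate([1077, 1872, 0]) bench();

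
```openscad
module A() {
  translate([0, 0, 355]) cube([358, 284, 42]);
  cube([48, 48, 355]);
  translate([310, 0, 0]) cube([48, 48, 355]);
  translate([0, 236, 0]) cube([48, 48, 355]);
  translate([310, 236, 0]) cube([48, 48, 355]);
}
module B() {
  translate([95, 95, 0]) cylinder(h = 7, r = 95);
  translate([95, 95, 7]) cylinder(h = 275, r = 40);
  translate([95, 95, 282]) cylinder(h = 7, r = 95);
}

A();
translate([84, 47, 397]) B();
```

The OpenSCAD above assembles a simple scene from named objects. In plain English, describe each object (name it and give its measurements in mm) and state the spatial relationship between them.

A is a four-legged stool. The seat is a 358×284×42 mm slab whose top surface is at z = 397 mm; four square legs, each 48×48 mm in cross-section, run from the floor (z = 0) to the underside of the seat, each flush with a corner of the seat.

B is a spool: two coaxial disc flanges of radius 95 mm and thickness 7 mm, joined by a core cylinder of radius 40 mm and height 275 mm. The lower flange rests on z = 0 and the three cylinders share a vertical axis.

The spool is on top of the stool, centred.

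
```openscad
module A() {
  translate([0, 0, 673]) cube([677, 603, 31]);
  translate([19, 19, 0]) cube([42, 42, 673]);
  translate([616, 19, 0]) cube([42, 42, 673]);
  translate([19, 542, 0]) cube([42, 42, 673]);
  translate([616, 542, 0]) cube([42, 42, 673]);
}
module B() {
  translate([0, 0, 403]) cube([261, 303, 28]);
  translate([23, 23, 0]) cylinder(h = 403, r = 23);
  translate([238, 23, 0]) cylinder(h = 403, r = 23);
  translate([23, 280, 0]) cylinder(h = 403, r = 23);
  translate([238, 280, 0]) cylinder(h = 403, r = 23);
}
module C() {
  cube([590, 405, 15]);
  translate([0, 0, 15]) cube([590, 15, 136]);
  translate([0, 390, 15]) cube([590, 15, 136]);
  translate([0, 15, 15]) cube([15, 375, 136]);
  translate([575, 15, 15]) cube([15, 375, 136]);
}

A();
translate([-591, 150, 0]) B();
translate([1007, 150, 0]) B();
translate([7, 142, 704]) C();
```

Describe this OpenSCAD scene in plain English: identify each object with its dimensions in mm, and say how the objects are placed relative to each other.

A is a rectangular dining table. The top is 677×603×31 mm with its upper surface at z = 704 mm. It stands on four 42×42 mm square legs, each inset 19 mm from the nearest pair of top edges, running from the floor to the underside of the top.

B is a simple wooden stool: a rectangular seat 261 mm (x) by 303 mm (y), 28 mm thick, top face at z = 431 mm, on four round legs, each 46 mm in diameter. The legs rest on z = 0, each leg's axis is inset half a diameter from the nearest pair of seat edges (so the leg's bounding box is flush with the corner).

C is an open-topped rectangular box: outside dimensions 590×405×151 mm, with a uniform wall and base thickness of 15 mm. The base is a full 590×405 slab on the floor; four walls sit on top of the base. The front and back walls (the −y and +y sides) span the full width; the two side walls fit between them.

Two stools sit around the table at the −x, +x sides. The open box is on top of the table.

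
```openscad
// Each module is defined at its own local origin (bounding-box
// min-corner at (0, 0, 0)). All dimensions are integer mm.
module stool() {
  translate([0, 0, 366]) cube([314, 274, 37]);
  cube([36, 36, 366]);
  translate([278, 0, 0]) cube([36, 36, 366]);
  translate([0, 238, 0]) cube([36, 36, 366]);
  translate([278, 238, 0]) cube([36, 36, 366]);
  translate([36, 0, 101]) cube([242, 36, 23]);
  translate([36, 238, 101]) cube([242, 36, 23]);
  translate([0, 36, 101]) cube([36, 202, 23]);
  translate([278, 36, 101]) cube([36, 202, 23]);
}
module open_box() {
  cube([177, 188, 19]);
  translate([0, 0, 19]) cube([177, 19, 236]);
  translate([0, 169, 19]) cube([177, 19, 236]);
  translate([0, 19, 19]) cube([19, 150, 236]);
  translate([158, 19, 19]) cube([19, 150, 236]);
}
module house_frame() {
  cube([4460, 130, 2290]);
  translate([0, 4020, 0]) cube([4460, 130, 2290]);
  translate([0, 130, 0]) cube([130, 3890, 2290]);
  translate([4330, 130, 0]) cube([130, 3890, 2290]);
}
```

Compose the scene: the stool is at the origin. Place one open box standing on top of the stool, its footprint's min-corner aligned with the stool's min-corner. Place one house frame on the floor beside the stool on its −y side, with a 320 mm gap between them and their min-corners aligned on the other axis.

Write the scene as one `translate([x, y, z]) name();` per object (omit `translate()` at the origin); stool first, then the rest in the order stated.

stool();
translate([0, 0, 403]) open_box();
translate([0, -4470, 0]) house_frame();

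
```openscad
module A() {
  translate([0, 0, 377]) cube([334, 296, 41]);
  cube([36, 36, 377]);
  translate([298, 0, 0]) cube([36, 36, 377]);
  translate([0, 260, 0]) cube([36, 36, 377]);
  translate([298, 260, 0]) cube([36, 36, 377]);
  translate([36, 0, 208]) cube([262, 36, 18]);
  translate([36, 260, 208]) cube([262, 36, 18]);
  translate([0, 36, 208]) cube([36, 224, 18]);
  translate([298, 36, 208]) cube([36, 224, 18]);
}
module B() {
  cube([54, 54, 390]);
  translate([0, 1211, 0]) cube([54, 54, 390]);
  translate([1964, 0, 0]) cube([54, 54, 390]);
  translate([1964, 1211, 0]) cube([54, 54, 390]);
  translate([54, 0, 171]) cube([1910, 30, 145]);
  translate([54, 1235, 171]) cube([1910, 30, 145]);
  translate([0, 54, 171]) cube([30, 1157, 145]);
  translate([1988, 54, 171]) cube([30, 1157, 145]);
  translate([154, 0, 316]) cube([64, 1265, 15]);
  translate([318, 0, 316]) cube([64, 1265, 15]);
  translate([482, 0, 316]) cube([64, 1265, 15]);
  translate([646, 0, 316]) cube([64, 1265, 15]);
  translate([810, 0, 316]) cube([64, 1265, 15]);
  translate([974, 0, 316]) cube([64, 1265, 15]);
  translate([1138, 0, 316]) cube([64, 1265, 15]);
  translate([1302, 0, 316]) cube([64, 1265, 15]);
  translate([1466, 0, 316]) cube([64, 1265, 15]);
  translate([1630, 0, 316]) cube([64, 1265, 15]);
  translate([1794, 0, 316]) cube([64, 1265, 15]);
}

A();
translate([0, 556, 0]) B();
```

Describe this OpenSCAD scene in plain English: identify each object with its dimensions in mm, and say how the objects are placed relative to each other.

A is a simple wooden stool: a rectangular seat 334 mm (x) by 296 mm (y), 41 mm thick, top face at z = 418 mm, on four square legs, each 36×36 mm in cross-section. The legs rest on z = 0, each flush with a corner of the seat. Four stretchers, 36 mm wide and 18 mm tall, connect adjacent legs with their undersides at z = 208 mm, each running between the inner faces of the legs it joins and aligned with the legs' outer faces on the other axis.

B is a bed frame 2018 mm long (x) by 1265 mm wide (y). Four 54×54 mm corner posts, 390 mm tall, at the corners of the footprint. Four rails of 30 mm thickness and 145 mm height run between adjacent posts with their undersides at z = 171 mm, their outer faces flush with the outside of the frame (the two x-running rails run between the posts' inner faces; the two y-running rails run between the posts' inner faces). 11 slats, each 64 mm wide (x) and 15 mm thick, lie across the top of the two x-running rails, running the full 1265 mm width of the frame in y; the slats are evenly spaced along x between the inner faces of the end posts with equal gaps (rounded down to the nearest mm) at the −x end and between each pair — any rounding remainder accumulates at the +x end.

The bed frame is on the floor beside the stool on its +y side.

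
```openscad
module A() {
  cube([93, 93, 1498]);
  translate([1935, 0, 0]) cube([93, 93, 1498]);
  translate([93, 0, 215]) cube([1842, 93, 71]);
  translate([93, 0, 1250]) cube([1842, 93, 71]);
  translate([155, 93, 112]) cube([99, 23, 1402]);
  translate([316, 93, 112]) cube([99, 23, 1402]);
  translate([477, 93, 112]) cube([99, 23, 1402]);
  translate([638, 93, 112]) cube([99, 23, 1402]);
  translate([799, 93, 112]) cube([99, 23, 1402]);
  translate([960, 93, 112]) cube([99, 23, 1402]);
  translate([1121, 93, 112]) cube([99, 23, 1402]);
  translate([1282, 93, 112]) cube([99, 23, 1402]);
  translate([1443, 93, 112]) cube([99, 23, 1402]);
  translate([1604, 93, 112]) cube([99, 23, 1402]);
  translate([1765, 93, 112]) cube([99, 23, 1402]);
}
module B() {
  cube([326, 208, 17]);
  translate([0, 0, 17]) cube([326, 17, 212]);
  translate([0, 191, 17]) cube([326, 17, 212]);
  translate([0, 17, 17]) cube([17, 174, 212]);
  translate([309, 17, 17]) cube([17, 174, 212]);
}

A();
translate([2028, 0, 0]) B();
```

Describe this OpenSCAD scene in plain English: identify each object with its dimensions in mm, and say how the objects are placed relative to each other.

A is a fence section. Two 93×93 mm posts, 1498 mm tall, stand on the floor with a clear span of 1842 mm between their inner faces. Two horizontal rails of 93×71 mm section span the gap between the posts with their undersides at z = 215 mm and z = 1250 mm, flush with the posts' −y face. 11 pickets, each 99 mm wide, 23 mm thick and 1402 mm tall, are fixed to the +y face of the rails with their bottoms at z = 112 mm, evenly spaced across the span with equal gaps (rounded down to the nearest mm) at the −x end and between each pair — any rounding remainder accumulates at the +x end.

B is an open-topped rectangular box: outside dimensions 326×208×229 mm, with a uniform wall and base thickness of 17 mm. The base is a full 326×208 slab on the floor; four walls sit on top of the base. The front and back walls (the −y and +y sides) span the full width; the two side walls fit between them.

The open box is against the fence section's +x side, with their −y faces flush.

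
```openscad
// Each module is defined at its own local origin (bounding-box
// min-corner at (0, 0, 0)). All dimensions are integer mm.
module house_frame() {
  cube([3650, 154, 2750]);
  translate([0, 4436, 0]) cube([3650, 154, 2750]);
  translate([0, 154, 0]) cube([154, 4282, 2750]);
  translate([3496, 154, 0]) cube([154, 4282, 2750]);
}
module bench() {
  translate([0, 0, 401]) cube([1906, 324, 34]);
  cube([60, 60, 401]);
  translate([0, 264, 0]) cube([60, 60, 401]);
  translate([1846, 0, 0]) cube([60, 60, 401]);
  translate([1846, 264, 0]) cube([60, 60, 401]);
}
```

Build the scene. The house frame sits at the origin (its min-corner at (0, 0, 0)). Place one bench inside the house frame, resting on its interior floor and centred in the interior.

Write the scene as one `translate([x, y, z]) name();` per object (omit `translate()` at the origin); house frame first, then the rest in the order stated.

house_frame();
translate([872, 2133, 0]) bench();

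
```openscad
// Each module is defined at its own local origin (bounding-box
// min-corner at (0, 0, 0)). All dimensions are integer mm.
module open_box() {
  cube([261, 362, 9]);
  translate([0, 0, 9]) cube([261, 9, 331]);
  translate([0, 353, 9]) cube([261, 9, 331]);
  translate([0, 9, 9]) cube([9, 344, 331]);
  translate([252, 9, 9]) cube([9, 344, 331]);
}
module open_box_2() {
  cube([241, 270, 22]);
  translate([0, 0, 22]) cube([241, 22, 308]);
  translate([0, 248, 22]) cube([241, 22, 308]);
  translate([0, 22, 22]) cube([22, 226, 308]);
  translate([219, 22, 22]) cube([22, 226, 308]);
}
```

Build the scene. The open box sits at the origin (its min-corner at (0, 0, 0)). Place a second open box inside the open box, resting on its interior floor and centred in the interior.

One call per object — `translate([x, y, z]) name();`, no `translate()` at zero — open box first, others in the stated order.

open_box();
translate([10, 46, 9]) open_box_2();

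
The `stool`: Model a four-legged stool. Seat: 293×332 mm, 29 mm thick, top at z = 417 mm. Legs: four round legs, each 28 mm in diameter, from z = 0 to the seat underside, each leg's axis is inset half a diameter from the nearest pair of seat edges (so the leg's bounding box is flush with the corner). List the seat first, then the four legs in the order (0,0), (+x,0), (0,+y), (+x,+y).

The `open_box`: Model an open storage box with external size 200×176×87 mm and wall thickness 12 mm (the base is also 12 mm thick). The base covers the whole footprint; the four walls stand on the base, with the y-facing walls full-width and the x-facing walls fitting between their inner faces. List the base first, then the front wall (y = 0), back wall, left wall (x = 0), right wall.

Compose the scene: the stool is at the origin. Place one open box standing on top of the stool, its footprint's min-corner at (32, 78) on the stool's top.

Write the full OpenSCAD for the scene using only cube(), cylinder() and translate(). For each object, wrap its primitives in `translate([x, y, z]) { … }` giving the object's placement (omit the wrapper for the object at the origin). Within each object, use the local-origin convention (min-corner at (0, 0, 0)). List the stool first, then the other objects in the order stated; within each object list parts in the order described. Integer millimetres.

translate([0, 0, 388]) cube([293, 332, 29]);
translate([14, 14, 0]) cylinder(h = 388, r = 14);
translate([279, 14, 0]) cylinder(h = 388, r = 14);
translate([14, 318, 0]) cylinder(h = 388, r = 14);
translate([279, 318, 0]) cylinder(h = 388, r = 14);
translate([32, 78, 417]) {
  cube([200, 176, 12]);
  translate([0, 0, 12]) cube([200, 12, 75]);
  translate([0, 164, 12]) cube([200, 12, 75]);
  translate([0, 12, 12]) cube([12, 152, 75]);
  translate([188, 12, 12]) cube([12, 152, 75]);
}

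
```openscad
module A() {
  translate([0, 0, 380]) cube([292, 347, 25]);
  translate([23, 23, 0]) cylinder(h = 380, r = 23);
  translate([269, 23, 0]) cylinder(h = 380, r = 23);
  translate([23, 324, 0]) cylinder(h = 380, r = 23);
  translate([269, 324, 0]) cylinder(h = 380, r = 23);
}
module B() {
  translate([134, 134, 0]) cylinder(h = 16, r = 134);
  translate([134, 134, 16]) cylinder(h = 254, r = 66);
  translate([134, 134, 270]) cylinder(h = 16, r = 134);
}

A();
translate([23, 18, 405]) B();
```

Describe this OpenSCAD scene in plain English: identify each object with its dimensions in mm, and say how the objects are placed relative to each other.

A is a four-legged stool. The seat is a 292×347×25 mm slab whose top surface is at z = 405 mm; four round legs, each 46 mm in diameter, run from the floor (z = 0) to the underside of the seat, each leg's axis is inset half a diameter from the nearest pair of seat edges (so the leg's bounding box is flush with the corner).

B is a spool: two coaxial disc flanges of radius 134 mm and thickness 16 mm, joined by a core cylinder of radius 66 mm and height 254 mm. The lower flange rests on z = 0 and the three cylinders share a vertical axis.

The spool is on top of the stool.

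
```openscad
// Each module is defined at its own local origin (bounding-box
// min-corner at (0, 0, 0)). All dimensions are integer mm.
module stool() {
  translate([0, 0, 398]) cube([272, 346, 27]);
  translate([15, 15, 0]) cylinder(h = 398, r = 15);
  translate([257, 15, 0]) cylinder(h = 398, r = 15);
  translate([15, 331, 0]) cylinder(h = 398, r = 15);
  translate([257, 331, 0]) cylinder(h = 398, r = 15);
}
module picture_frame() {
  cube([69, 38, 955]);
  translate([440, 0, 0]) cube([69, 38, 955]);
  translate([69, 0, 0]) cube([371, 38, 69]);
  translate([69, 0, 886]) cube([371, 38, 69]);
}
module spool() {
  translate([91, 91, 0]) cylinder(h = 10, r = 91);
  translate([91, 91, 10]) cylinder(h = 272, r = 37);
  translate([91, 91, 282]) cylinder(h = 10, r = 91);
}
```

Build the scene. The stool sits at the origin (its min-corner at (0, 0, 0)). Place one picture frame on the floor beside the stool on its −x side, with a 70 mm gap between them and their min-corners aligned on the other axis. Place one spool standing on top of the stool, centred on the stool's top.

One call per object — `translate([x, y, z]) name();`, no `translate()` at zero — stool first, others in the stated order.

stool();
translate([-579, 0, 0]) picture_frame();
translate([45, 82, 425]) spool();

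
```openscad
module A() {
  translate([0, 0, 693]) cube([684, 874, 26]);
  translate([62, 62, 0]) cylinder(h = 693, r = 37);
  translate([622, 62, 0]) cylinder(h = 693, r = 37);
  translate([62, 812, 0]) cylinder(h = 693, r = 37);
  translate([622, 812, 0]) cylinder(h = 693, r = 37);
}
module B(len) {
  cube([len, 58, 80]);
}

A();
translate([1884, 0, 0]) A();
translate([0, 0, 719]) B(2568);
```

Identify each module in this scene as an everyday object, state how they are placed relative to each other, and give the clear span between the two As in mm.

Second table starts at x = 1884; first ends at x = 684; clear span = 1884 − 684 = 1200 mm.

A is a table. B is a beam. A beam spans the tops of two tables. The clear span between the two tables is 1200 mm.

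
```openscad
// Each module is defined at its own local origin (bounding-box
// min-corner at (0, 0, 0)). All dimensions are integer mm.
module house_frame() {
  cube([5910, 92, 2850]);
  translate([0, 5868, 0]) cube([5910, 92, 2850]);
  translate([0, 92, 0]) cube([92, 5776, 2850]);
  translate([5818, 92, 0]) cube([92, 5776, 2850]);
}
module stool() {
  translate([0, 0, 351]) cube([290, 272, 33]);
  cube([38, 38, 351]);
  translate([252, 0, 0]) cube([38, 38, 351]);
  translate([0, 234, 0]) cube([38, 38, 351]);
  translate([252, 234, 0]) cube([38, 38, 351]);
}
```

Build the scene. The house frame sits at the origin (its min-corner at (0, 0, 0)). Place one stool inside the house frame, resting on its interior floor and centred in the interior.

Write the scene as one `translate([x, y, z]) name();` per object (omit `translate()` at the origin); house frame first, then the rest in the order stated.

house_frame();
translate([2810, 2844, 0]) stool();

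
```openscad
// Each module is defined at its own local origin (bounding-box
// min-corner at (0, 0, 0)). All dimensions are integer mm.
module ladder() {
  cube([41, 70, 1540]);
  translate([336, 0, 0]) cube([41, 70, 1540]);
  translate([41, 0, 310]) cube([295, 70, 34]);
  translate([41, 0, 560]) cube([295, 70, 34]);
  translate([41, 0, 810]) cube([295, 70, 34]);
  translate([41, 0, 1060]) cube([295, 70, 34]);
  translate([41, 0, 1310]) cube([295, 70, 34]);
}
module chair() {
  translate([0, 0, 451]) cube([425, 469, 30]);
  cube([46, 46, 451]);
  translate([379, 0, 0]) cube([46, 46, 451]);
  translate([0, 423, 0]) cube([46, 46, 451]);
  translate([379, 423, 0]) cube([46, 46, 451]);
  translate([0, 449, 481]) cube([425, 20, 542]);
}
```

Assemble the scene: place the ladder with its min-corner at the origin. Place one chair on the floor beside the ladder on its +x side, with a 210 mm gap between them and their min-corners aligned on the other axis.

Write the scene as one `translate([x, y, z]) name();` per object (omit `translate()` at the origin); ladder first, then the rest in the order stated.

ladder();
translate([587, 0, 0]) chair();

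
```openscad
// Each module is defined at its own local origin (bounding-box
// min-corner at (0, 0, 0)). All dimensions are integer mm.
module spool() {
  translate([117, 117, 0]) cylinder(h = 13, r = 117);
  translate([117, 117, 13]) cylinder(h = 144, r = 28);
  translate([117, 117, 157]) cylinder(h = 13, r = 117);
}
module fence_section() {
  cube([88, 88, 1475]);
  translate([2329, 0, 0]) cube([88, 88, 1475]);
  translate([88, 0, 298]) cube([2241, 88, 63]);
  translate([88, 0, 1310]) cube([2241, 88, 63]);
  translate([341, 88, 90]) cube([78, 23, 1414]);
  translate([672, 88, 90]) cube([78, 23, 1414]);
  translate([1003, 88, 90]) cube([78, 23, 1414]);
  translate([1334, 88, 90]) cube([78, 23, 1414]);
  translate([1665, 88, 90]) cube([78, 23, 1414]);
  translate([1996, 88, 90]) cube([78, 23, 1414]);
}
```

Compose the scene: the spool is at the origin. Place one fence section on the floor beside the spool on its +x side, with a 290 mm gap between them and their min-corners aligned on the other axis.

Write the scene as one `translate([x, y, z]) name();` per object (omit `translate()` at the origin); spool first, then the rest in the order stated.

spool();
translate([524, 0, 0]) fence_section();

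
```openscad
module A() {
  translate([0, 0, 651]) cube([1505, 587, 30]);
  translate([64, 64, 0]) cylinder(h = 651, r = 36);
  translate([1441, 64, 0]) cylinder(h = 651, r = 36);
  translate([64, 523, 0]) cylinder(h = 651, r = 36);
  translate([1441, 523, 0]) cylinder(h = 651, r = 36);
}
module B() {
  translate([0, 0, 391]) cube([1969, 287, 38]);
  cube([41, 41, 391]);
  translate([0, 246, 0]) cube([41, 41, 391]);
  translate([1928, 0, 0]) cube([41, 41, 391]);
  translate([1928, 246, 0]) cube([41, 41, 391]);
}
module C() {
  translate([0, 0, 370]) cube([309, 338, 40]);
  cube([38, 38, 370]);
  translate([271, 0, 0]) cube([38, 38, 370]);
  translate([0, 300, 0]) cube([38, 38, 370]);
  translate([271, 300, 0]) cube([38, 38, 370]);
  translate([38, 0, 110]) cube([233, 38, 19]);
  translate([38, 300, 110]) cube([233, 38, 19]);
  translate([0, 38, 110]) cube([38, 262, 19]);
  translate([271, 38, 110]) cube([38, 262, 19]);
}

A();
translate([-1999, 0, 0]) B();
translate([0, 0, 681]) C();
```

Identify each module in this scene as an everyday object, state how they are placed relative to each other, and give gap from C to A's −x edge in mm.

The stool's min-x is at 0; the table's min-x is 0; gap = 0 mm.

A is a table. B is a bench. C is a stool. The bench is on the floor beside the table on its −x side. The stool is on top of the table. The gap from the stool to the table's −x edge is 0 mm.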